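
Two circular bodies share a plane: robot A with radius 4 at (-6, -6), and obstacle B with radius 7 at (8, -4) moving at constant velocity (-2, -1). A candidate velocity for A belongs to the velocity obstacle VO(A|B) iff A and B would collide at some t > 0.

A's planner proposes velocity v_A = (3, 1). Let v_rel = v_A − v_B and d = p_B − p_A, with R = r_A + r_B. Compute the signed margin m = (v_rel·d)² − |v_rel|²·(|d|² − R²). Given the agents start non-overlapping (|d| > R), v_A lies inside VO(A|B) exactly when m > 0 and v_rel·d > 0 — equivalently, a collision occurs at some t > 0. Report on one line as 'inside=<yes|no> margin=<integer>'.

d = (14, 2),  |d|² = 200;  R = 4+7 = 11,  c = 200−11² = 79
v_rel = (5, 2),  |v_rel|² = 29;  v_rel·d = (5)·(14) + (2)·(2) = 74
29·t² − 148·t + 79 = 0  ⇒  m = 74² − 29·79 = 3185
m = 3185 > 0,  v_rel·d = 74 > 0  ⇒  inside

inside=yes margin=3185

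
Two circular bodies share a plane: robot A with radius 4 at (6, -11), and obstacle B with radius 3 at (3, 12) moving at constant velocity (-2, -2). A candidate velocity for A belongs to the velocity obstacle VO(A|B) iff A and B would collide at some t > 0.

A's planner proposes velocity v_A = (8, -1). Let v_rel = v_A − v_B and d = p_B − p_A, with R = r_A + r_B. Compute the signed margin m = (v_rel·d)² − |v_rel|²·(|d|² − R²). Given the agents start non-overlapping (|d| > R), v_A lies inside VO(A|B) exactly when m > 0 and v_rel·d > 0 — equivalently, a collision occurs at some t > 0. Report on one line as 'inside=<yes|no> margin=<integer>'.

d = (-3, 23),  |d|² = 538;  R = 4+3 = 7,  c = 538−7² = 489
v_rel = (10, 1),  |v_rel|² = 101;  v_rel·d = (10)·(-3) + (1)·(23) = -7
101·t² + 14·t + 489 = 0  ⇒  m = (-7)² − 101·489 = -49340
m = -49340 < 0,  v_rel·d = -7 < 0  ⇒  outside

inside=no margin=-49340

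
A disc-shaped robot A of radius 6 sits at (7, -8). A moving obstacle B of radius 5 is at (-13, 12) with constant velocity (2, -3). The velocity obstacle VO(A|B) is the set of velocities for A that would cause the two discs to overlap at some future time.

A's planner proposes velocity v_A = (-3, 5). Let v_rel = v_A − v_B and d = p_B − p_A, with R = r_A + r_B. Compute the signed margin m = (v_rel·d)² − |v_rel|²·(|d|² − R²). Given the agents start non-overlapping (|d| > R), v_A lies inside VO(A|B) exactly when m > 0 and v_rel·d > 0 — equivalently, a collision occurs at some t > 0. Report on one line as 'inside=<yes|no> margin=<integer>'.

d = (-20, 20),  |d|² = 800;  R = 6+5 = 11,  c = 800−11² = 679
v_rel = (-5, 8),  |v_rel|² = 89;  v_rel·d = (-5)·(-20) + (8)·(20) = 260
89·t² − 520·t + 679 = 0  ⇒  m = 260² − 89·679 = 7169
m = 7169 > 0,  v_rel·d = 260 > 0  ⇒  inside

inside=yes margin=7169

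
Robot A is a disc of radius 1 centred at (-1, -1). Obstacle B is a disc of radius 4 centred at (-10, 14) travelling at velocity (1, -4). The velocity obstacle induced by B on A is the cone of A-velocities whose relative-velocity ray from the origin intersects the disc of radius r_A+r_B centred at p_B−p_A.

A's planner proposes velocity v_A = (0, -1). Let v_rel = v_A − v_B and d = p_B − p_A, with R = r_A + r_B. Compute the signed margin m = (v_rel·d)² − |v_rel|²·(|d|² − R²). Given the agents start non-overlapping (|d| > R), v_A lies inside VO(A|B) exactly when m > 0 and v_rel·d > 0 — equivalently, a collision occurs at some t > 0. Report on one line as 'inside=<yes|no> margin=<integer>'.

d = (-9, 15),  |d|² = 306;  R = 1+4 = 5,  c = 306−5² = 281
v_rel = (-1, 3),  |v_rel|² = 10;  v_rel·d = (-1)·(-9) + (3)·(15) = 54
10·t² − 108·t + 281 = 0  ⇒  m = 54² − 10·281 = 106
m = 106 > 0,  v_rel·d = 54 > 0  ⇒  inside

inside=yes margin=106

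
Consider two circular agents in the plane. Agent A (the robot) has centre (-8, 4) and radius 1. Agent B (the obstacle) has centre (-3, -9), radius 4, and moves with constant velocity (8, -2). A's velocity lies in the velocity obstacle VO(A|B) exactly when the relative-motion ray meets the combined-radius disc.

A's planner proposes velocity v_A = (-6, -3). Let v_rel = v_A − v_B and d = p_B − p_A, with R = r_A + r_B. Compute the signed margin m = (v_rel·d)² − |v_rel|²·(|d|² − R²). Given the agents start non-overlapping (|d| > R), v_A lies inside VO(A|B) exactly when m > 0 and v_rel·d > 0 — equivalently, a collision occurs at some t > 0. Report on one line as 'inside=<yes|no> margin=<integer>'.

d = (5, -13),  |d|² = 194;  R = 1+4 = 5,  c = 194−5² = 169
v_rel = (-14, -1),  |v_rel|² = 197;  v_rel·d = (-14)·(5) + (-1)·(-13) = -57
197·t² + 114·t + 169 = 0  ⇒  m = (-57)² − 197·169 = -30044
m = -30044 < 0,  v_rel·d = -57 < 0  ⇒  outside

inside=no margin=-30044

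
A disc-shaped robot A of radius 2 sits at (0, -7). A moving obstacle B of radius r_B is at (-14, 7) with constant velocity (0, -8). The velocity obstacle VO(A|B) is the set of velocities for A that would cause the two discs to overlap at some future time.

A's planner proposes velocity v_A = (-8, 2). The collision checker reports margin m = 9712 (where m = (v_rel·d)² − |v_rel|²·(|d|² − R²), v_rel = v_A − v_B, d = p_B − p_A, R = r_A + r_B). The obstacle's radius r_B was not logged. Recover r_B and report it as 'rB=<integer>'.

m = 9712
d = (-14, 14);  v_rel = (-8, 10),  |v_rel|² = 164
v_rel×d = (-8)·(14) − (10)·(-14) = 28
since m = R²·164 − 28²:  R² = (784 + 9712) / 164 = 64
R = √64 = 8  ⇒  r_B = 8 − 2 = 6

rB=6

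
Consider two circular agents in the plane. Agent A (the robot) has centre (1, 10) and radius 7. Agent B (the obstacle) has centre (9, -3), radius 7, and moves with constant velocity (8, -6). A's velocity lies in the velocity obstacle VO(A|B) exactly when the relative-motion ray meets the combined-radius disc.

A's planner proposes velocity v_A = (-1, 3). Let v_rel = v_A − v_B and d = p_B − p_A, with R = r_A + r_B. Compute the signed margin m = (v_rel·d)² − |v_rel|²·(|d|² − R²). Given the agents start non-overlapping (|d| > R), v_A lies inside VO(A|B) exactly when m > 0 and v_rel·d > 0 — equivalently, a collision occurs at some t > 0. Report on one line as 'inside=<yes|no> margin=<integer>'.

d = (8, -13),  |d|² = 233;  R = 7+7 = 14,  c = 233−14² = 37
v_rel = (-9, 9),  |v_rel|² = 162;  v_rel·d = (-9)·(8) + (9)·(-13) = -189
162·t² + 378·t + 37 = 0  ⇒  m = (-189)² − 162·37 = 29727
m = 29727 > 0,  v_rel·d = -189 < 0  ⇒  outside

inside=no margin=29727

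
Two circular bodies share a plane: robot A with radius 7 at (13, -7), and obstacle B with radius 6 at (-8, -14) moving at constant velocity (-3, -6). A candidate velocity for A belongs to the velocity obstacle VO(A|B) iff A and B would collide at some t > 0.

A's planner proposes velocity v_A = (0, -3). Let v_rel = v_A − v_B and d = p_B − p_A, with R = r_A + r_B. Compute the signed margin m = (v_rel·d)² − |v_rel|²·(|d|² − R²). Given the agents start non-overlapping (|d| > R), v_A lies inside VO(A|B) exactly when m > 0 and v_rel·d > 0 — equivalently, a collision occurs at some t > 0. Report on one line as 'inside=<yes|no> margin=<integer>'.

d = (-21, -7),  |d|² = 490;  R = 7+6 = 13,  c = 490−13² = 321
v_rel = (3, 3),  |v_rel|² = 18;  v_rel·d = (3)·(-21) + (3)·(-7) = -84
18·t² + 168·t + 321 = 0  ⇒  m = (-84)² − 18·321 = 1278
m = 1278 > 0,  v_rel·d = -84 < 0  ⇒  outside

inside=no margin=1278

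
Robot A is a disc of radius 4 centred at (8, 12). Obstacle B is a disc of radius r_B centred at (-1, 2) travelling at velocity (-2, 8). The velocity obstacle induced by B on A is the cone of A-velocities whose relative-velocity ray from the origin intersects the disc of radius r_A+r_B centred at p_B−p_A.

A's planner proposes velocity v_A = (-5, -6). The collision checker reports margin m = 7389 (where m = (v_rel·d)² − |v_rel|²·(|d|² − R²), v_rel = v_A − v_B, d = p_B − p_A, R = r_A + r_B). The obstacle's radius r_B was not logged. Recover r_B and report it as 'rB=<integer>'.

m = 7389
d = (-9, -10);  v_rel = (-3, -14),  |v_rel|² = 205
v_rel×d = (-3)·(-10) − (-14)·(-9) = -96
since m = R²·205 − (-96)²:  R² = (9216 + 7389) / 205 = 81
R = √81 = 9  ⇒  r_B = 9 − 4 = 5

rB=5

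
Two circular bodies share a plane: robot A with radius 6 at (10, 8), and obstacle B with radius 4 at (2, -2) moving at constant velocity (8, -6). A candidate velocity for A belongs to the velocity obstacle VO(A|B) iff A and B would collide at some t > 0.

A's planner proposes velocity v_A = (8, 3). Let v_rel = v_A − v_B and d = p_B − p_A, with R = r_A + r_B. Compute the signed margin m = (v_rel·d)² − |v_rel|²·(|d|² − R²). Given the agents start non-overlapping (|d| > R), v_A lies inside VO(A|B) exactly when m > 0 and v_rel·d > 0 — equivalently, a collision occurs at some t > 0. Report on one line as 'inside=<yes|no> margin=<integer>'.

d = (-8, -10),  |d|² = 164;  R = 6+4 = 10,  c = 164−10² = 64
v_rel = (0, 9),  |v_rel|² = 81;  v_rel·d = (0)·(-8) + (9)·(-10) = -90
81·t² + 180·t + 64 = 0  ⇒  m = (-90)² − 81·64 = 2916
m = 2916 > 0,  v_rel·d = -90 < 0  ⇒  outside

inside=no margin=2916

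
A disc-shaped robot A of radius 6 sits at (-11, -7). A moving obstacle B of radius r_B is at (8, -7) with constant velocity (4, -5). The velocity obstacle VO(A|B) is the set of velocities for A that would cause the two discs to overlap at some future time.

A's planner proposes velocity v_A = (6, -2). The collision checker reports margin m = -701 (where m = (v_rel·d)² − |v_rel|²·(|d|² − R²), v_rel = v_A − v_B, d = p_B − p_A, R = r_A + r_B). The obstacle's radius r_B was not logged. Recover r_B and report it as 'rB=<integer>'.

m = -701
d = (19, 0);  v_rel = (2, 3),  |v_rel|² = 13
v_rel×d = (2)·(0) − (3)·(19) = -57
since m = R²·13 − (-57)²:  R² = (3249 + -701) / 13 = 196
R = √196 = 14  ⇒  r_B = 14 − 6 = 8

rB=8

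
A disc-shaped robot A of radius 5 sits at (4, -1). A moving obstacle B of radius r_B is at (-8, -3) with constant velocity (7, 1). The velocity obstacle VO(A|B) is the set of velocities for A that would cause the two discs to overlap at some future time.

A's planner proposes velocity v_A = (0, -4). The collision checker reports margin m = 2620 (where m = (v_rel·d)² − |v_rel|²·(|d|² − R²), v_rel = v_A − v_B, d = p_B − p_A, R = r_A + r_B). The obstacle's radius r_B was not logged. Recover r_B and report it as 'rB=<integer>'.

m = 2620
d = (-12, -2);  v_rel = (-7, -5),  |v_rel|² = 74
v_rel×d = (-7)·(-2) − (-5)·(-12) = -46
since m = R²·74 − (-46)²:  R² = (2116 + 2620) / 74 = 64
R = √64 = 8  ⇒  r_B = 8 − 5 = 3

rB=3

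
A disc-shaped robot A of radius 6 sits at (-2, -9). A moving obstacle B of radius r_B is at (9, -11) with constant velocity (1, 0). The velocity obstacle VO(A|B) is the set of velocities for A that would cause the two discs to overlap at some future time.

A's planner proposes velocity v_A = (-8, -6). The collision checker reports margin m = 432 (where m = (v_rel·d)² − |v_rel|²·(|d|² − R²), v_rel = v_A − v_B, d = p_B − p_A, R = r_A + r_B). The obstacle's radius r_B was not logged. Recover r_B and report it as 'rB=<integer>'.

m = 432
d = (11, -2);  v_rel = (-9, -6),  |v_rel|² = 117
v_rel×d = (-9)·(-2) − (-6)·(11) = 84
since m = R²·117 − 84²:  R² = (7056 + 432) / 117 = 64
R = √64 = 8  ⇒  r_B = 8 − 6 = 2

rB=2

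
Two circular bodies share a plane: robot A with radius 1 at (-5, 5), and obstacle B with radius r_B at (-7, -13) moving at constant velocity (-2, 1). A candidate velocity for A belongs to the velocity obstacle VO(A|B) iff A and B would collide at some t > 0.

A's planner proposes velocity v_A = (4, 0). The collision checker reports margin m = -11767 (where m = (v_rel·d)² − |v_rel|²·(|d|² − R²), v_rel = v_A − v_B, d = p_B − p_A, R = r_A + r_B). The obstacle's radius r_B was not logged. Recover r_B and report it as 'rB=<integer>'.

m = -11767
d = (-2, -18);  v_rel = (6, -1),  |v_rel|² = 37
v_rel×d = (6)·(-18) − (-1)·(-2) = -110
since m = R²·37 − (-110)²:  R² = (12100 + -11767) / 37 = 9
R = √9 = 3  ⇒  r_B = 3 − 1 = 2

rB=2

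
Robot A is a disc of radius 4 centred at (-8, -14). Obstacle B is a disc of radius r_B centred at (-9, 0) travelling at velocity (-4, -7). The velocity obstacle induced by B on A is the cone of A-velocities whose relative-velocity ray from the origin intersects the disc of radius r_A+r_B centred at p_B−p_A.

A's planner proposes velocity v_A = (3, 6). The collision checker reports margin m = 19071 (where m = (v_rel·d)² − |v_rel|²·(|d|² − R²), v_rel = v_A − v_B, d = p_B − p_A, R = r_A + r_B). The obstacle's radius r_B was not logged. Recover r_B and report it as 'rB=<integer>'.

m = 19071
d = (-1, 14);  v_rel = (7, 13),  |v_rel|² = 218
v_rel×d = (7)·(14) − (13)·(-1) = 111
since m = R²·218 − 111²:  R² = (12321 + 19071) / 218 = 144
R = √144 = 12  ⇒  r_B = 12 − 4 = 8

rB=8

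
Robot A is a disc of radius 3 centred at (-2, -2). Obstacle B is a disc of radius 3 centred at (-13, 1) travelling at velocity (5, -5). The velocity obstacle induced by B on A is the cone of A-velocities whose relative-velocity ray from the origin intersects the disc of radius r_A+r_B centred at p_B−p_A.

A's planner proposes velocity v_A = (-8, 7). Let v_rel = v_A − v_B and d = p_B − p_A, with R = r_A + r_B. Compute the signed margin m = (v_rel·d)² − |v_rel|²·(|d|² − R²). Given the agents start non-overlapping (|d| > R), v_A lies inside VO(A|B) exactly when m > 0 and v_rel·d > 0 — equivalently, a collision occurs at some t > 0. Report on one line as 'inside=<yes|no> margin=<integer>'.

d = (-11, 3),  |d|² = 130;  R = 3+3 = 6,  c = 130−6² = 94
v_rel = (-13, 12),  |v_rel|² = 313;  v_rel·d = (-13)·(-11) + (12)·(3) = 179
313·t² − 358·t + 94 = 0  ⇒  m = 179² − 313·94 = 2619
m = 2619 > 0,  v_rel·d = 179 > 0  ⇒  inside

inside=yes margin=2619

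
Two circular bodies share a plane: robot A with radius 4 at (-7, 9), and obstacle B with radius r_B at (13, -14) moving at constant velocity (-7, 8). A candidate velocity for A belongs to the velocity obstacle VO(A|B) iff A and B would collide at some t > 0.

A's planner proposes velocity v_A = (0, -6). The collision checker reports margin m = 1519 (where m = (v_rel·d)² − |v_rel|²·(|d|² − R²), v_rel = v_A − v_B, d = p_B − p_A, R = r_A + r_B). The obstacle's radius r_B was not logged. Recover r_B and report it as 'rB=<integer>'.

m = 1519
d = (20, -23);  v_rel = (7, -14),  |v_rel|² = 245
v_rel×d = (7)·(-23) − (-14)·(20) = 119
since m = R²·245 − 119²:  R² = (14161 + 1519) / 245 = 64
R = √64 = 8  ⇒  r_B = 8 − 4 = 4

rB=4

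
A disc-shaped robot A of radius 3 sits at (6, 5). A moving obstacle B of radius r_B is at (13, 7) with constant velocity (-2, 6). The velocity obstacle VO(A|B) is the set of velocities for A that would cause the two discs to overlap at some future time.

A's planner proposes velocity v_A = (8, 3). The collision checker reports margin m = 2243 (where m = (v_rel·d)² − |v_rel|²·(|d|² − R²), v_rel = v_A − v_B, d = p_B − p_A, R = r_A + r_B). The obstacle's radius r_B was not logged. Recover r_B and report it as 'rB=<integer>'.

m = 2243
d = (7, 2);  v_rel = (10, -3),  |v_rel|² = 109
v_rel×d = (10)·(2) − (-3)·(7) = 41
since m = R²·109 − 41²:  R² = (1681 + 2243) / 109 = 36
R = √36 = 6  ⇒  r_B = 6 − 3 = 3

rB=3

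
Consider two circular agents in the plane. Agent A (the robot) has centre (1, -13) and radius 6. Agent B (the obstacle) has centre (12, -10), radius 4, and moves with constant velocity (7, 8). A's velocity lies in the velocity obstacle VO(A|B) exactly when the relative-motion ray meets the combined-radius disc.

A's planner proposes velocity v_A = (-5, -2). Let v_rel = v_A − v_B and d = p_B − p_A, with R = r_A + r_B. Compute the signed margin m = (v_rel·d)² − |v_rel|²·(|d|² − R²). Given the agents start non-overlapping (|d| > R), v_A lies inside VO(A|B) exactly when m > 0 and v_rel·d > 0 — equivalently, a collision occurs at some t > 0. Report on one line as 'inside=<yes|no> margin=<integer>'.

d = (11, 3),  |d|² = 130;  R = 6+4 = 10,  c = 130−10² = 30
v_rel = (-12, -10),  |v_rel|² = 244;  v_rel·d = (-12)·(11) + (-10)·(3) = -162
244·t² + 324·t + 30 = 0  ⇒  m = (-162)² − 244·30 = 18924
m = 18924 > 0,  v_rel·d = -162 < 0  ⇒  outside

inside=no margin=18924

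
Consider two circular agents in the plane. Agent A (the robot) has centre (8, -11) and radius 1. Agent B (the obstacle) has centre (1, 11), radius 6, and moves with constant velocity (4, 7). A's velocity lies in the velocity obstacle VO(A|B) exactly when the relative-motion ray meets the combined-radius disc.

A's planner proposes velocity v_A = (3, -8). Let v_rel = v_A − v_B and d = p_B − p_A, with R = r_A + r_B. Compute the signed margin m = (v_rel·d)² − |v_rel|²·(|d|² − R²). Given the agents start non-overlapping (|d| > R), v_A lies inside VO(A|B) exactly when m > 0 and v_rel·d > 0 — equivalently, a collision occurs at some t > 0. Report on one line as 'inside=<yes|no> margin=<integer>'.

d = (-7, 22),  |d|² = 533;  R = 1+6 = 7,  c = 533−7² = 484
v_rel = (-1, -15),  |v_rel|² = 226;  v_rel·d = (-1)·(-7) + (-15)·(22) = -323
226·t² + 646·t + 484 = 0  ⇒  m = (-323)² − 226·484 = -5055
m = -5055 < 0,  v_rel·d = -323 < 0  ⇒  outside

inside=no margin=-5055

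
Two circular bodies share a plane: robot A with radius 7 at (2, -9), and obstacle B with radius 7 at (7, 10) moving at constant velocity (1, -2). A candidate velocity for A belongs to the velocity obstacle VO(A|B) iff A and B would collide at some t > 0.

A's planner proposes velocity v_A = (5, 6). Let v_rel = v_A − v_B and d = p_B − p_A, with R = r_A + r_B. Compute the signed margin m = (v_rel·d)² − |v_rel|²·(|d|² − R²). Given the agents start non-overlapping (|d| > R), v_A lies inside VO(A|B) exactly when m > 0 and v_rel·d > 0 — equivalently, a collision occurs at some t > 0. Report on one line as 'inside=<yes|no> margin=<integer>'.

d = (5, 19),  |d|² = 386;  R = 7+7 = 14,  c = 386−14² = 190
v_rel = (4, 8),  |v_rel|² = 80;  v_rel·d = (4)·(5) + (8)·(19) = 172
80·t² − 344·t + 190 = 0  ⇒  m = 172² − 80·190 = 14384
m = 14384 > 0,  v_rel·d = 172 > 0  ⇒  inside

inside=yes margin=14384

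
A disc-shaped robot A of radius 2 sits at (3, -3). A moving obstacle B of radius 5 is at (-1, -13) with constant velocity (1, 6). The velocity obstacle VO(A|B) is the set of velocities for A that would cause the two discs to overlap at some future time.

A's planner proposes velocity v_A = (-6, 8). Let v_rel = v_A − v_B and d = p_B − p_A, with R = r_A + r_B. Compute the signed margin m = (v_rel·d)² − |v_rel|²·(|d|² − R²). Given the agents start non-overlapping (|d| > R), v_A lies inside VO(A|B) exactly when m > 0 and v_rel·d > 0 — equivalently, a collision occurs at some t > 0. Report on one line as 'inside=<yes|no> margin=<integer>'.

d = (-4, -10),  |d|² = 116;  R = 2+5 = 7,  c = 116−7² = 67
v_rel = (-7, 2),  |v_rel|² = 53;  v_rel·d = (-7)·(-4) + (2)·(-10) = 8
53·t² − 16·t + 67 = 0  ⇒  m = 8² − 53·67 = -3487
m = -3487 < 0,  v_rel·d = 8 > 0  ⇒  outside

inside=no margin=-3487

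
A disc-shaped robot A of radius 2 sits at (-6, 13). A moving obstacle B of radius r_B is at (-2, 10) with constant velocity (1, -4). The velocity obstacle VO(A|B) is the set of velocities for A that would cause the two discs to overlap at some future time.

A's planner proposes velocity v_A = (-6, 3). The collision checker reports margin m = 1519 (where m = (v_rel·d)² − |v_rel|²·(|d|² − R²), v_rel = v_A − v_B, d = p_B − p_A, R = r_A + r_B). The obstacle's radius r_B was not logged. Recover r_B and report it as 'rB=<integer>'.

m = 1519
d = (4, -3);  v_rel = (-7, 7),  |v_rel|² = 98
v_rel×d = (-7)·(-3) − (7)·(4) = -7
since m = R²·98 − (-7)²:  R² = (49 + 1519) / 98 = 16
R = √16 = 4  ⇒  r_B = 4 − 2 = 2

rB=2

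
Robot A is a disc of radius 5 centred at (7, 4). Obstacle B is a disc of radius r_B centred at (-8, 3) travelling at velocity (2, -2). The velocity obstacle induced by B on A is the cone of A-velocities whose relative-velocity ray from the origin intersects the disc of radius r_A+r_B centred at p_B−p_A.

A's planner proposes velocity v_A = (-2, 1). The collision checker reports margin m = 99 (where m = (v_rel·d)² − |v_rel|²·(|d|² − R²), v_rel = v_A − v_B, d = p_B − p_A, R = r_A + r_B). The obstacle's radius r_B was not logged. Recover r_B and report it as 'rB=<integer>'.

m = 99
d = (-15, -1);  v_rel = (-4, 3),  |v_rel|² = 25
v_rel×d = (-4)·(-1) − (3)·(-15) = 49
since m = R²·25 − 49²:  R² = (2401 + 99) / 25 = 100
R = √100 = 10  ⇒  r_B = 10 − 5 = 5

rB=5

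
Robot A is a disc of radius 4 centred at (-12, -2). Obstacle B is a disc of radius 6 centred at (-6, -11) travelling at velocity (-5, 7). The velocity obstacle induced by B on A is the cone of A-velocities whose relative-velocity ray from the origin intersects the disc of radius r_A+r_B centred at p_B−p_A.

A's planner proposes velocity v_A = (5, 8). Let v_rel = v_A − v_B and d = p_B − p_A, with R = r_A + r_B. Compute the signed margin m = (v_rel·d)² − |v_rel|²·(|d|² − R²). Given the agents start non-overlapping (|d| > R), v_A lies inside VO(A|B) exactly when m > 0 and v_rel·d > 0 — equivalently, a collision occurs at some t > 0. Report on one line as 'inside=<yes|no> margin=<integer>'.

d = (6, -9),  |d|² = 117;  R = 4+6 = 10,  c = 117−10² = 17
v_rel = (10, 1),  |v_rel|² = 101;  v_rel·d = (10)·(6) + (1)·(-9) = 51
101·t² − 102·t + 17 = 0  ⇒  m = 51² − 101·17 = 884
m = 884 > 0,  v_rel·d = 51 > 0  ⇒  inside

inside=yes margin=884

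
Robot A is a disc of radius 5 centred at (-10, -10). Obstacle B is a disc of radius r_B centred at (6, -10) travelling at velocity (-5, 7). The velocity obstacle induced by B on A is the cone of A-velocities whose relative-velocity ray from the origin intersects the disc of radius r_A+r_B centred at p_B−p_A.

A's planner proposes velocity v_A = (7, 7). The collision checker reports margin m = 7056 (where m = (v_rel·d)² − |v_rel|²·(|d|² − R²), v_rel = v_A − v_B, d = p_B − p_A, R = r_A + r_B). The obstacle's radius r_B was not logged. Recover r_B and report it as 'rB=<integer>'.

m = 7056
d = (16, 0);  v_rel = (12, 0),  |v_rel|² = 144
v_rel×d = (12)·(0) − (0)·(16) = 0
since m = R²·144 − 0²:  R² = (0 + 7056) / 144 = 49
R = √49 = 7  ⇒  r_B = 7 − 5 = 2

rB=2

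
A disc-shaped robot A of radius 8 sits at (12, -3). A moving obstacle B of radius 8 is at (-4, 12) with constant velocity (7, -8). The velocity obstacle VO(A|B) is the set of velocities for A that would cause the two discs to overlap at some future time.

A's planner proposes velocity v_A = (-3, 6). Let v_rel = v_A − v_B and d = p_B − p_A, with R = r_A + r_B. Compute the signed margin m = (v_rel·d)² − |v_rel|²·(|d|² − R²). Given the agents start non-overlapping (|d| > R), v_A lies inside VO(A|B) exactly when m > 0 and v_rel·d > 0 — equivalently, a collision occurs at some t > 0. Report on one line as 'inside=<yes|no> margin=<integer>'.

d = (-16, 15),  |d|² = 481;  R = 8+8 = 16,  c = 481−16² = 225
v_rel = (-10, 14),  |v_rel|² = 296;  v_rel·d = (-10)·(-16) + (14)·(15) = 370
296·t² − 740·t + 225 = 0  ⇒  m = 370² − 296·225 = 70300
m = 70300 > 0,  v_rel·d = 370 > 0  ⇒  inside

inside=yes margin=70300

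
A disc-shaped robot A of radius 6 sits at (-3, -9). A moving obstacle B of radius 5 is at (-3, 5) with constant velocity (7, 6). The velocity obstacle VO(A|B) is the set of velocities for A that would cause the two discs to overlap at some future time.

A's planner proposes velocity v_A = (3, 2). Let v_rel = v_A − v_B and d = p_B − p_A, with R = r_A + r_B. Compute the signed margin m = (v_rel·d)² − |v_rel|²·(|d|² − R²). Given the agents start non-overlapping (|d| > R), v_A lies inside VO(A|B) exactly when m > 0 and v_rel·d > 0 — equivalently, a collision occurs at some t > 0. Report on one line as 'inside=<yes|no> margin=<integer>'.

d = (0, 14),  |d|² = 196;  R = 6+5 = 11,  c = 196−11² = 75
v_rel = (-4, -4),  |v_rel|² = 32;  v_rel·d = (-4)·(0) + (-4)·(14) = -56
32·t² + 112·t + 75 = 0  ⇒  m = (-56)² − 32·75 = 736
m = 736 > 0,  v_rel·d = -56 < 0  ⇒  outside

inside=no margin=736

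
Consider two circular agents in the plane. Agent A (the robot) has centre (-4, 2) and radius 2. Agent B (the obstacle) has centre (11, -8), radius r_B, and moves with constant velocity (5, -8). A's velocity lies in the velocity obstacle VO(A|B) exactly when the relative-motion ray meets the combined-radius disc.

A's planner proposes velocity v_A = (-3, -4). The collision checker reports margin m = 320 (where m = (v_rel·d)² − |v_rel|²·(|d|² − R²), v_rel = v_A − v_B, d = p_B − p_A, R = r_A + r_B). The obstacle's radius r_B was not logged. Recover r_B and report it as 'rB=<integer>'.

m = 320
d = (15, -10);  v_rel = (-8, 4),  |v_rel|² = 80
v_rel×d = (-8)·(-10) − (4)·(15) = 20
since m = R²·80 − 20²:  R² = (400 + 320) / 80 = 9
R = √9 = 3  ⇒  r_B = 3 − 2 = 1

rB=1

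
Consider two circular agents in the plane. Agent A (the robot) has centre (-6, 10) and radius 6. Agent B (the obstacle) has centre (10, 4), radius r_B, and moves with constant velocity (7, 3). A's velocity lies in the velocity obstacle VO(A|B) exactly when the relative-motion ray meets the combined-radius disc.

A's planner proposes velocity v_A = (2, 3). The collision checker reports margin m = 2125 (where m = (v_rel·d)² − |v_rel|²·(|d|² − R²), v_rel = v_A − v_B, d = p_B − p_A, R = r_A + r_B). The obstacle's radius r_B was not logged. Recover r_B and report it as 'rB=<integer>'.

m = 2125
d = (16, -6);  v_rel = (-5, 0),  |v_rel|² = 25
v_rel×d = (-5)·(-6) − (0)·(16) = 30
since m = R²·25 − 30²:  R² = (900 + 2125) / 25 = 121
R = √121 = 11  ⇒  r_B = 11 − 6 = 5

rB=5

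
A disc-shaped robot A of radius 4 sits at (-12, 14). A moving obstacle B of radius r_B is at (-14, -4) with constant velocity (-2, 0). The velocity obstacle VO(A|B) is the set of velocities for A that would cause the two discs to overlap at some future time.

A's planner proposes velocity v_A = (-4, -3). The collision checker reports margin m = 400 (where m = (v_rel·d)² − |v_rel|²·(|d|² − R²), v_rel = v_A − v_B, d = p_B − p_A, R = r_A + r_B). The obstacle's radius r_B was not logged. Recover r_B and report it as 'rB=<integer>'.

m = 400
d = (-2, -18);  v_rel = (-2, -3),  |v_rel|² = 13
v_rel×d = (-2)·(-18) − (-3)·(-2) = 30
since m = R²·13 − 30²:  R² = (900 + 400) / 13 = 100
R = √100 = 10  ⇒  r_B = 10 − 4 = 6

rB=6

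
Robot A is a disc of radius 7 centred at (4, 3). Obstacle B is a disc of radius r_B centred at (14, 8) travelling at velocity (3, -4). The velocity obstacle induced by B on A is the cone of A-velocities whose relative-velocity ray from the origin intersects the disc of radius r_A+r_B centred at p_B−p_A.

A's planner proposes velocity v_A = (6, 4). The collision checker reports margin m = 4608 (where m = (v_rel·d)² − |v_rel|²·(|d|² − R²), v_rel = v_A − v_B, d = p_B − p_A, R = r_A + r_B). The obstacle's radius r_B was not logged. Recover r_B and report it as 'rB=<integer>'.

m = 4608
d = (10, 5);  v_rel = (3, 8),  |v_rel|² = 73
v_rel×d = (3)·(5) − (8)·(10) = -65
since m = R²·73 − (-65)²:  R² = (4225 + 4608) / 73 = 121
R = √121 = 11  ⇒  r_B = 11 − 7 = 4

rB=4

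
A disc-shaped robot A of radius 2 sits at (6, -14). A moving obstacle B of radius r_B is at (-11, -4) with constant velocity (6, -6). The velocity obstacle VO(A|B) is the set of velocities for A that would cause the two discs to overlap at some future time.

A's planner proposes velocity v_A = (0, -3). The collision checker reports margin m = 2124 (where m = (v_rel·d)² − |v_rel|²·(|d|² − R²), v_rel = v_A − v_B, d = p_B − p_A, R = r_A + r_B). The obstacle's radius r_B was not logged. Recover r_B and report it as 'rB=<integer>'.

m = 2124
d = (-17, 10);  v_rel = (-6, 3),  |v_rel|² = 45
v_rel×d = (-6)·(10) − (3)·(-17) = -9
since m = R²·45 − (-9)²:  R² = (81 + 2124) / 45 = 49
R = √49 = 7  ⇒  r_B = 7 − 2 = 5

rB=5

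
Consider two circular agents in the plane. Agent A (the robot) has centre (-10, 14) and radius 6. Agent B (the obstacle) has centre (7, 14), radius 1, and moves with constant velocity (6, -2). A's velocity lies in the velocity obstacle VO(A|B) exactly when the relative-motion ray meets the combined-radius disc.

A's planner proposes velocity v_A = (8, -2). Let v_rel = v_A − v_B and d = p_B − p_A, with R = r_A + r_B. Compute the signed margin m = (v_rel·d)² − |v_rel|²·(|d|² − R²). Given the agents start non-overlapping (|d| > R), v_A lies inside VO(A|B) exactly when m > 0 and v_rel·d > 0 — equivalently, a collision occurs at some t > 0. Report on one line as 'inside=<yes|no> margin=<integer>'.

d = (17, 0),  |d|² = 289;  R = 6+1 = 7,  c = 289−7² = 240
v_rel = (2, 0),  |v_rel|² = 4;  v_rel·d = (2)·(17) + (0)·(0) = 34
4·t² − 68·t + 240 = 0  ⇒  m = 34² − 4·240 = 196
m = 196 > 0,  v_rel·d = 34 > 0  ⇒  inside

inside=yes margin=196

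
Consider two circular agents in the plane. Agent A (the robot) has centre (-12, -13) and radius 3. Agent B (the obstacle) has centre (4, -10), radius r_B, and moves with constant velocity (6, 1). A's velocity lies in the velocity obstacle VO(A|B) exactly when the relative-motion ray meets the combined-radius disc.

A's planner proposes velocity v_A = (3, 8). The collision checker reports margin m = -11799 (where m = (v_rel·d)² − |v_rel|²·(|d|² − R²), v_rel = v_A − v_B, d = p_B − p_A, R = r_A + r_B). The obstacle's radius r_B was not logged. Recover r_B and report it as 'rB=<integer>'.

m = -11799
d = (16, 3);  v_rel = (-3, 7),  |v_rel|² = 58
v_rel×d = (-3)·(3) − (7)·(16) = -121
since m = R²·58 − (-121)²:  R² = (14641 + -11799) / 58 = 49
R = √49 = 7  ⇒  r_B = 7 − 3 = 4

rB=4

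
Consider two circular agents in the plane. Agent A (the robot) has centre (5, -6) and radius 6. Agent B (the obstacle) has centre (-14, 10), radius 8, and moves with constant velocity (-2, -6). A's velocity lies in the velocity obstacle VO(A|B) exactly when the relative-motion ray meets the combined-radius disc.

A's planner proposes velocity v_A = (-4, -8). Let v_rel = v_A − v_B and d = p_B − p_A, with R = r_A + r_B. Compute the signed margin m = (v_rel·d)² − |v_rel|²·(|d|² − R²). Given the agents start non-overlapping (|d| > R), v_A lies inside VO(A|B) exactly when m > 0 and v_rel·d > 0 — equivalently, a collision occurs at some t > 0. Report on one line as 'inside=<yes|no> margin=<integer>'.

d = (-19, 16),  |d|² = 617;  R = 6+8 = 14,  c = 617−14² = 421
v_rel = (-2, -2),  |v_rel|² = 8;  v_rel·d = (-2)·(-19) + (-2)·(16) = 6
8·t² − 12·t + 421 = 0  ⇒  m = 6² − 8·421 = -3332
m = -3332 < 0,  v_rel·d = 6 > 0  ⇒  outside

inside=no margin=-3332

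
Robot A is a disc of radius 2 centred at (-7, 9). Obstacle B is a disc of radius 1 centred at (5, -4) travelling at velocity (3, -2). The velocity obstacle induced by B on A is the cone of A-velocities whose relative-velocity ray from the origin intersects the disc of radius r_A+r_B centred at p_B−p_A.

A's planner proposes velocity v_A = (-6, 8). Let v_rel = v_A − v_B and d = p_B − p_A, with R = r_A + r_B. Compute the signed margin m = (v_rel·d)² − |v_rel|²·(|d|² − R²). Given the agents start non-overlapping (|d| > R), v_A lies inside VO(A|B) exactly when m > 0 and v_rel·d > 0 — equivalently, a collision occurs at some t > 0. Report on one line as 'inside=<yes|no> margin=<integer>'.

d = (12, -13),  |d|² = 313;  R = 2+1 = 3,  c = 313−3² = 304
v_rel = (-9, 10),  |v_rel|² = 181;  v_rel·d = (-9)·(12) + (10)·(-13) = -238
181·t² + 476·t + 304 = 0  ⇒  m = (-238)² − 181·304 = 1620
m = 1620 > 0,  v_rel·d = -238 < 0  ⇒  outside

inside=no margin=1620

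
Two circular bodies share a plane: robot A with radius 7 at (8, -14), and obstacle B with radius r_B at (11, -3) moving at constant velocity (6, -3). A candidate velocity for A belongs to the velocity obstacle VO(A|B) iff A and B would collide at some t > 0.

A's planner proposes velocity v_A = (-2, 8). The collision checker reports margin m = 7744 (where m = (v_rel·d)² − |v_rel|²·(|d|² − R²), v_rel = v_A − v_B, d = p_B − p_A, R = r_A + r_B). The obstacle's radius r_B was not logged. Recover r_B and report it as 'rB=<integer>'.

m = 7744
d = (3, 11);  v_rel = (-8, 11),  |v_rel|² = 185
v_rel×d = (-8)·(11) − (11)·(3) = -121
since m = R²·185 − (-121)²:  R² = (14641 + 7744) / 185 = 121
R = √121 = 11  ⇒  r_B = 11 − 7 = 4

rB=4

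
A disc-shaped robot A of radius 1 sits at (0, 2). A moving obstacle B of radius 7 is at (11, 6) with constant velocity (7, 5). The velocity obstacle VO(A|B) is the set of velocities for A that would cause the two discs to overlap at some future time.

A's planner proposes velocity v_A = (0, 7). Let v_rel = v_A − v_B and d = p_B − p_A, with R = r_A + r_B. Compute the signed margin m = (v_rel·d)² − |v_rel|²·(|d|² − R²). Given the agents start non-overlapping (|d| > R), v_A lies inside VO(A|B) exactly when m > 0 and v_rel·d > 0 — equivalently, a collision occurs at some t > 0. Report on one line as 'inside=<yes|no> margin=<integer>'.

d = (11, 4),  |d|² = 137;  R = 1+7 = 8,  c = 137−8² = 73
v_rel = (-7, 2),  |v_rel|² = 53;  v_rel·d = (-7)·(11) + (2)·(4) = -69
53·t² + 138·t + 73 = 0  ⇒  m = (-69)² − 53·73 = 892
m = 892 > 0,  v_rel·d = -69 < 0  ⇒  outside

inside=no margin=892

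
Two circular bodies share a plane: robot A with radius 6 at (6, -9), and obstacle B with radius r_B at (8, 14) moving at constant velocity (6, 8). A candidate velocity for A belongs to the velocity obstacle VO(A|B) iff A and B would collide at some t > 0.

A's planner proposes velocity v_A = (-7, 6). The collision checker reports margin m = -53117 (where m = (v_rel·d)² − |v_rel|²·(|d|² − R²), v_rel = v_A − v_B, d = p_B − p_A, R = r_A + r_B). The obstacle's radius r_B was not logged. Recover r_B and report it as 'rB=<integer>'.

m = -53117
d = (2, 23);  v_rel = (-13, -2),  |v_rel|² = 173
v_rel×d = (-13)·(23) − (-2)·(2) = -295
since m = R²·173 − (-295)²:  R² = (87025 + -53117) / 173 = 196
R = √196 = 14  ⇒  r_B = 14 − 6 = 8

rB=8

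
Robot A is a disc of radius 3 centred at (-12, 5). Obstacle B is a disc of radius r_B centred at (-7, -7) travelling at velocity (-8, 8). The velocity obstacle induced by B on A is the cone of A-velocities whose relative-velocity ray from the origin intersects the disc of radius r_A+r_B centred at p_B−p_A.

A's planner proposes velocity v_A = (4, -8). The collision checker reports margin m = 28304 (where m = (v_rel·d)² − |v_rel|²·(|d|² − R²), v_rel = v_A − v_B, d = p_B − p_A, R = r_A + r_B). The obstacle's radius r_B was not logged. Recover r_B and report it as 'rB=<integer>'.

m = 28304
d = (5, -12);  v_rel = (12, -16),  |v_rel|² = 400
v_rel×d = (12)·(-12) − (-16)·(5) = -64
since m = R²·400 − (-64)²:  R² = (4096 + 28304) / 400 = 81
R = √81 = 9  ⇒  r_B = 9 − 3 = 6

rB=6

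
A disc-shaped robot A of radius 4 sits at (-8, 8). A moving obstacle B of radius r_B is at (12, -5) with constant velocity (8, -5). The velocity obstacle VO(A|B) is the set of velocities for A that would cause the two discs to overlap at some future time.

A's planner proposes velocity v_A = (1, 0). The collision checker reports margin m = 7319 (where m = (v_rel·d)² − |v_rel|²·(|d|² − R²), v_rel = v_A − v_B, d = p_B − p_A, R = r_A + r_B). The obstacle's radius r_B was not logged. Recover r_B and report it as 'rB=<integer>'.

m = 7319
d = (20, -13);  v_rel = (-7, 5),  |v_rel|² = 74
v_rel×d = (-7)·(-13) − (5)·(20) = -9
since m = R²·74 − (-9)²:  R² = (81 + 7319) / 74 = 100
R = √100 = 10  ⇒  r_B = 10 − 4 = 6

rB=6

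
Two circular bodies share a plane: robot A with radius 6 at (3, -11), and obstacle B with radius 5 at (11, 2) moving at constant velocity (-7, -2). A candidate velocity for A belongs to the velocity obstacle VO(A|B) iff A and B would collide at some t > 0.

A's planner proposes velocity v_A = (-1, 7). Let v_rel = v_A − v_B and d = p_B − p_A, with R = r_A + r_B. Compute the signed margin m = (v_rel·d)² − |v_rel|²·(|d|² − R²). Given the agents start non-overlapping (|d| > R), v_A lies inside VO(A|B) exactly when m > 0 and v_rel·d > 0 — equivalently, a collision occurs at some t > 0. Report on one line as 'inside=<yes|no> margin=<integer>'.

d = (8, 13),  |d|² = 233;  R = 6+5 = 11,  c = 233−11² = 112
v_rel = (6, 9),  |v_rel|² = 117;  v_rel·d = (6)·(8) + (9)·(13) = 165
117·t² − 330·t + 112 = 0  ⇒  m = 165² − 117·112 = 14121
m = 14121 > 0,  v_rel·d = 165 > 0  ⇒  inside

inside=yes margin=14121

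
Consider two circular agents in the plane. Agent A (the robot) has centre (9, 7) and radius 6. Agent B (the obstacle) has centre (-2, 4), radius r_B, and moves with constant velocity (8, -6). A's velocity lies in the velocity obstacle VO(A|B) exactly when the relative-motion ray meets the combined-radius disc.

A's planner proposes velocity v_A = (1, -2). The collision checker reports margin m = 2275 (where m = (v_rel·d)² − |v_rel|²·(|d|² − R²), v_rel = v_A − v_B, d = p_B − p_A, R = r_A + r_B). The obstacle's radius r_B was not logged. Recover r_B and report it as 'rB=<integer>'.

m = 2275
d = (-11, -3);  v_rel = (-7, 4),  |v_rel|² = 65
v_rel×d = (-7)·(-3) − (4)·(-11) = 65
since m = R²·65 − 65²:  R² = (4225 + 2275) / 65 = 100
R = √100 = 10  ⇒  r_B = 10 − 6 = 4

rB=4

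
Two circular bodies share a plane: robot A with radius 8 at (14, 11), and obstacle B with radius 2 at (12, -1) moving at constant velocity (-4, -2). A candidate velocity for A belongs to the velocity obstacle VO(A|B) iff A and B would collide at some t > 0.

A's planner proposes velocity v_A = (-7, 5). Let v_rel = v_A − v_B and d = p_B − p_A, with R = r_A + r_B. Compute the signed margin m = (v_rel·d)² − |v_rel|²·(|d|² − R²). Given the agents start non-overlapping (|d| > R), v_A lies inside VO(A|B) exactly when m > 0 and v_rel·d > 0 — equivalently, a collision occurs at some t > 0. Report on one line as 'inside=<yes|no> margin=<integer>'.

d = (-2, -12),  |d|² = 148;  R = 8+2 = 10,  c = 148−10² = 48
v_rel = (-3, 7),  |v_rel|² = 58;  v_rel·d = (-3)·(-2) + (7)·(-12) = -78
58·t² + 156·t + 48 = 0  ⇒  m = (-78)² − 58·48 = 3300
m = 3300 > 0,  v_rel·d = -78 < 0  ⇒  outside

inside=no margin=3300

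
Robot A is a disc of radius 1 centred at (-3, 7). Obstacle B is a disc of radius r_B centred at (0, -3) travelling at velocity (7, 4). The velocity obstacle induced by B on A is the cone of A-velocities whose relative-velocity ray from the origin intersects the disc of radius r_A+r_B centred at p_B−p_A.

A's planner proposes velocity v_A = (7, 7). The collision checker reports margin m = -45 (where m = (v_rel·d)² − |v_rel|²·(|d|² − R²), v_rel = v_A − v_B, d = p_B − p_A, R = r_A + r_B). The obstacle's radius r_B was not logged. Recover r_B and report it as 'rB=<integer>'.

m = -45
d = (3, -10);  v_rel = (0, 3),  |v_rel|² = 9
v_rel×d = (0)·(-10) − (3)·(3) = -9
since m = R²·9 − (-9)²:  R² = (81 + -45) / 9 = 4
R = √4 = 2  ⇒  r_B = 2 − 1 = 1

rB=1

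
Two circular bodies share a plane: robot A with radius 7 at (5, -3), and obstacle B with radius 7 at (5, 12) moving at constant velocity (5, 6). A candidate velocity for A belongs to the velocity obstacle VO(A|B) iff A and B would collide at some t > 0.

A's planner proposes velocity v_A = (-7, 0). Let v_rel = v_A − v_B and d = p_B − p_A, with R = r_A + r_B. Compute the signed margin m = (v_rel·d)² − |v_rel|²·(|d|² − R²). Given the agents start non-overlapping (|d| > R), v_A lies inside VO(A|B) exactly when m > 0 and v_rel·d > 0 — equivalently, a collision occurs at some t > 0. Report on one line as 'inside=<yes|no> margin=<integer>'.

d = (0, 15),  |d|² = 225;  R = 7+7 = 14,  c = 225−14² = 29
v_rel = (-12, -6),  |v_rel|² = 180;  v_rel·d = (-12)·(0) + (-6)·(15) = -90
180·t² + 180·t + 29 = 0  ⇒  m = (-90)² − 180·29 = 2880
m = 2880 > 0,  v_rel·d = -90 < 0  ⇒  outside

inside=no margin=2880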